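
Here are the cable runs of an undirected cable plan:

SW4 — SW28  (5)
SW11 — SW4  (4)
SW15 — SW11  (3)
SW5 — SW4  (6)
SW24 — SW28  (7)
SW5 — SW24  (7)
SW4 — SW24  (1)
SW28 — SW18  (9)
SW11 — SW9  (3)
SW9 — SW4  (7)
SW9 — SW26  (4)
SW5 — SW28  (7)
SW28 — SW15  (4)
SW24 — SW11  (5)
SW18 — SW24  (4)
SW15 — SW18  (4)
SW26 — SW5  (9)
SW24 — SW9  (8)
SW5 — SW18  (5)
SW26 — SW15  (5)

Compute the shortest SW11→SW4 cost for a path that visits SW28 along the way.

Shortest SW11→SW28: SW11–SW15–SW28 = 7
Best SW28 to SW4: SW28–SW4 costing 5
Total via SW28: 7 + 5 = 12.

12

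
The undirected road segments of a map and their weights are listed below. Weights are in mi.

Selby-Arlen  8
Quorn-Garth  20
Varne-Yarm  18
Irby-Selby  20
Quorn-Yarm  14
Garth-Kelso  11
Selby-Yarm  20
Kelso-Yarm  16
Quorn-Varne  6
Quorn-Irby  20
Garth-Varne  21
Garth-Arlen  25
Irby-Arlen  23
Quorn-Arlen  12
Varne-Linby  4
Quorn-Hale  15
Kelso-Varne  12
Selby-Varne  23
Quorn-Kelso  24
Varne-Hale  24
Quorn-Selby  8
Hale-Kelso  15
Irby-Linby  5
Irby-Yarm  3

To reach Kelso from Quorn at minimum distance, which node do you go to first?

Varne

Candidate routes:
Quorn–Varne–Kelso: 6+12 = 18
Quorn–Kelso: 24 = 24
The minimum is 18 mi via Quorn–Varne–Kelso.
So from Quorn the first move is to Varne.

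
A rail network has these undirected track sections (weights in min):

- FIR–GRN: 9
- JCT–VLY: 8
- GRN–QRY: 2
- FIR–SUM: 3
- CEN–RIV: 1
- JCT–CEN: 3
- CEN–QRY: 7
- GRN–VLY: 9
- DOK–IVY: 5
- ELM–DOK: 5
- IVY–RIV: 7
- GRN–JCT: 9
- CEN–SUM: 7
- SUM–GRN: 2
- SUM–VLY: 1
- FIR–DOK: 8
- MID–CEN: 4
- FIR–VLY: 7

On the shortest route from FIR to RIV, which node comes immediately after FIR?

SUM

Compare a few routes:
FIR → SUM → CEN → RIV: 3+7+1 = 11
FIR → SUM → GRN → QRY → CEN → RIV: 3+2+2+7+1 = 15
FIR → VLY → SUM → CEN → RIV: 7+1+7+1 = 16
The minimum is 11 min via FIR → SUM → CEN → RIV.
So from FIR the first move is to SUM.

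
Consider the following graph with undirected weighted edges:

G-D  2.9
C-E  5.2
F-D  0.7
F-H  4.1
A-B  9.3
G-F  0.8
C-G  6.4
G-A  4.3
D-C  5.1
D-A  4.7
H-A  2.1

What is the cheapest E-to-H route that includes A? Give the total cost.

17.1

Shortest E→A: E–C–D–A = 15
Shortest A→H: A–H = 2.1
Total via A: 15 + 2.1 = 17.1.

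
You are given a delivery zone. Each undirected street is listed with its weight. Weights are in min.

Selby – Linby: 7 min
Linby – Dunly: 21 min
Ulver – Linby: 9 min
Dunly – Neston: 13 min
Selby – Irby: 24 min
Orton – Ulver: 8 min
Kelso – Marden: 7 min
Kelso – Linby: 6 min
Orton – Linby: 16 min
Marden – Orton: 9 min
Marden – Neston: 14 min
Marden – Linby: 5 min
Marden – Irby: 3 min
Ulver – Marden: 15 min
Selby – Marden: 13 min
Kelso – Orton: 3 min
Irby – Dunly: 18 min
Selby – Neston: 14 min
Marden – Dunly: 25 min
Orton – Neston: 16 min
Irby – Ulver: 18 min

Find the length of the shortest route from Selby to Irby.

Running Dijkstra from Selby:
Selby: 0
Linby: 7  (via Selby)
Marden: 12  (via Linby)
Kelso: 13  (via Linby)
Neston: 14  (via Selby)
Irby: 15  (via Marden)
Shortest route: Selby → Linby → Marden → Irby = 15 min.

15 min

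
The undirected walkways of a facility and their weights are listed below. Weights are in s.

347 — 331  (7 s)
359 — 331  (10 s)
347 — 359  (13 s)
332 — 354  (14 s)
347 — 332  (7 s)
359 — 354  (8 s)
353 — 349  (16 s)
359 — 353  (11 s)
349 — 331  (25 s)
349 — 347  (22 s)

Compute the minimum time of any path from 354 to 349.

35 s

Compare a few routes:
354–359–331–349: 8+10+25 = 43
354–359–353–349: 8+11+16 = 35
354–332–347–349: 14+7+22 = 43
The minimum is 35 s via 354–359–353–349.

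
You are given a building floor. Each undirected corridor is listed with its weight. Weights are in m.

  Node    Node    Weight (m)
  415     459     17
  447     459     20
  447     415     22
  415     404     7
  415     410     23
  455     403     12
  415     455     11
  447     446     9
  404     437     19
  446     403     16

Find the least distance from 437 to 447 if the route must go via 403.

Best 437 to 403: 437–404–415–455–403 costing 49
Best 403 to 447: 403–446–447 costing 25
Total via 403: 49 + 25 = 74 m.

74 m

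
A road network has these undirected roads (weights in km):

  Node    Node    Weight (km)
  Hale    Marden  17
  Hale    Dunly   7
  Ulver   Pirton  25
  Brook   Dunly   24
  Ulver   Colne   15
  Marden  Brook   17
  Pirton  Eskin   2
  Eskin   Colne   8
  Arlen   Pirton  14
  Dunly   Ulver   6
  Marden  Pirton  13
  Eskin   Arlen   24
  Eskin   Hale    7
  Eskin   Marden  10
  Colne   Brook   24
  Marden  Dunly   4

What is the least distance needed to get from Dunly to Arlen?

Shortest distances from Dunly:
Dunly: 0
Marden: 4  (via Dunly)
Ulver: 6  (via Dunly)
Hale: 7  (via Dunly)
Eskin: 14  (via Marden)
Pirton: 16  (via Eskin)
Brook: 21  (via Marden)
Colne: 21  (via Ulver)
Arlen: 30  (via Pirton)
Shortest route: Dunly → Marden → Eskin → Pirton → Arlen = 30 km.

30 km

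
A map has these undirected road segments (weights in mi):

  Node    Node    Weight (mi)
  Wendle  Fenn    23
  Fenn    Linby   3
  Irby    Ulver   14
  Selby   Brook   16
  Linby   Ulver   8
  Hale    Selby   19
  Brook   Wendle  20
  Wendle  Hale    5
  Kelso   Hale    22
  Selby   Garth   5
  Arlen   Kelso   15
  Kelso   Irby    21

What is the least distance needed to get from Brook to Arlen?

Shortest distances from Brook:
Brook: 0
Selby: 16  (via Brook)
Wendle: 20  (via Brook)
Garth: 21  (via Selby)
Hale: 25  (via Wendle)
Fenn: 43  (via Wendle)
Linby: 46  (via Fenn)
Kelso: 47  (via Hale)
Ulver: 54  (via Linby)
Arlen: 62  (via Kelso)
Shortest route: Brook–Wendle–Hale–Kelso–Arlen = 62 mi.

62 mi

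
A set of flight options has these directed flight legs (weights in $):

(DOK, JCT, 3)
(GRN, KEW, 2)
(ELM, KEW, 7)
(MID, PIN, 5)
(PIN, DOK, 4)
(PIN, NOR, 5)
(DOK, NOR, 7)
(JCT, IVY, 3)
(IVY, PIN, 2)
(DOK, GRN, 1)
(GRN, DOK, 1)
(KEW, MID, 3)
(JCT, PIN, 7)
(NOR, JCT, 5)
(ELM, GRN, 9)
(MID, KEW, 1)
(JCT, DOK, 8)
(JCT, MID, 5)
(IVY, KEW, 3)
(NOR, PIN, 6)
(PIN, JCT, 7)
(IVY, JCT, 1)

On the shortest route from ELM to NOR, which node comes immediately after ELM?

Compare a few routes:
ELM - KEW - MID - PIN - NOR: 7+3+5+5 = 20
ELM - GRN - DOK - JCT - IVY - PIN - NOR: 9+1+3+3+2+5 = 23
ELM - GRN - DOK - NOR: 9+1+7 = 17
ELM - GRN - KEW - MID - PIN - NOR: 9+2+3+5+5 = 24
Cheapest is ELM - GRN - DOK - NOR at $17.
So from ELM the first move is to GRN.

GRN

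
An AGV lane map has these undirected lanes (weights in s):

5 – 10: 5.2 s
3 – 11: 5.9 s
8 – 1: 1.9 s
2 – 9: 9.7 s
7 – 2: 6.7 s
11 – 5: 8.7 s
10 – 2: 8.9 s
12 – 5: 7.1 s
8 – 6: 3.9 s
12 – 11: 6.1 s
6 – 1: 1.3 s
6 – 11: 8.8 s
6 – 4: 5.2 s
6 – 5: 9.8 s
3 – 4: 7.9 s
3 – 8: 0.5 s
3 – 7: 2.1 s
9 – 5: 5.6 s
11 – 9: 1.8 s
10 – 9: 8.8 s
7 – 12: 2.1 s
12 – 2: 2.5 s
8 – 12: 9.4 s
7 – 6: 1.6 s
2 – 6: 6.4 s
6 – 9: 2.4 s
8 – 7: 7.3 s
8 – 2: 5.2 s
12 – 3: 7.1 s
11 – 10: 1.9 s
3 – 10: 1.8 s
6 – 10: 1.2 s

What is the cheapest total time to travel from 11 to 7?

Enumerating some paths:
11–9–6–7: 1.8+2.4+1.6 = 5.8
11–10–6–7: 1.9+1.2+1.6 = 4.7
The minimum is 4.7 s via 11–10–6–7.

4.7 s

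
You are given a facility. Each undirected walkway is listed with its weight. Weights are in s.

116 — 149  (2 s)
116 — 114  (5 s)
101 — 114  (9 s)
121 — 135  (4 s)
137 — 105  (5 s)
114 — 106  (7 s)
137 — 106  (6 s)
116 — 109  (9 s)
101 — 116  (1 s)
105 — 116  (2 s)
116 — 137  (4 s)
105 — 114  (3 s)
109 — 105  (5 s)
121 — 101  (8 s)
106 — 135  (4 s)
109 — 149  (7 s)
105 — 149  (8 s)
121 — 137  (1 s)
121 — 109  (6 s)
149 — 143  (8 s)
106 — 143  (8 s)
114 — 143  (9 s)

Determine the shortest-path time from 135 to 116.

9 s

Enumerating some paths:
135–121–137–105–116: 4+1+5+2 = 12
135–121–137–116: 4+1+4 = 9
The minimum is 9 s via 135–121–137–116.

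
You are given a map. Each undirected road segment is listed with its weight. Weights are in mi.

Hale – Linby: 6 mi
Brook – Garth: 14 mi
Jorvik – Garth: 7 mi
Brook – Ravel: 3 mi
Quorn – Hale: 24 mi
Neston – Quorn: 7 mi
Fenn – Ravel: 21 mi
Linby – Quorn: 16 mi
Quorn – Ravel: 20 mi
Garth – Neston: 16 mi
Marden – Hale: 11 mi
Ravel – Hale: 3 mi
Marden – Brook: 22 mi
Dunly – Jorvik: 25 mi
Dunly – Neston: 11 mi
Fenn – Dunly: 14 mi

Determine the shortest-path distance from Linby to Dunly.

34 mi

Compare a few routes:
Linby → Hale → Ravel → Quorn → Neston → Dunly: 6+3+20+7+11 = 47
Linby → Quorn → Neston → Dunly: 16+7+11 = 34
Linby → Hale → Ravel → Fenn → Dunly: 6+3+21+14 = 44
The minimum is 34 mi via Linby → Quorn → Neston → Dunly.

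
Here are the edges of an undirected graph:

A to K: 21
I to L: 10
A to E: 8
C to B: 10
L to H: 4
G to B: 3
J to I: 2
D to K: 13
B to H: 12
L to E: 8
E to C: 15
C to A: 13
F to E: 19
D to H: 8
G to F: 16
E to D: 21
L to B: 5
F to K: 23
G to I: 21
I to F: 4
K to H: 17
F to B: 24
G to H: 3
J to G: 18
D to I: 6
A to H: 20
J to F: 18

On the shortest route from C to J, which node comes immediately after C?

Enumerating some paths:
C → B → G → H → D → I → J: 10+3+3+8+6+2 = 32
C → B → G → J: 10+3+18 = 31
C → B → L → I → J: 10+5+10+2 = 27
The minimum is 27 via C → B → L → I → J.
So from C the first move is to B.

B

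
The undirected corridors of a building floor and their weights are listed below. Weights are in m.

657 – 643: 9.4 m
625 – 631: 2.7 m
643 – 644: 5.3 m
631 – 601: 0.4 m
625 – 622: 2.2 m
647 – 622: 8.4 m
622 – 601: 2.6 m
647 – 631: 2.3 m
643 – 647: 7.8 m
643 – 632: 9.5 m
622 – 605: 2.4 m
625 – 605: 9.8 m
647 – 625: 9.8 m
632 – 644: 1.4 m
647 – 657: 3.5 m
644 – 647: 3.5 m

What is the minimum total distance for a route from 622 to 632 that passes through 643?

19.8 m

Best 622 to 643: 622–601–631–647–643 costing 13.1
Shortest 643→632: 643–644–632 = 6.7
Total via 643: 13.1 + 6.7 = 19.8 m.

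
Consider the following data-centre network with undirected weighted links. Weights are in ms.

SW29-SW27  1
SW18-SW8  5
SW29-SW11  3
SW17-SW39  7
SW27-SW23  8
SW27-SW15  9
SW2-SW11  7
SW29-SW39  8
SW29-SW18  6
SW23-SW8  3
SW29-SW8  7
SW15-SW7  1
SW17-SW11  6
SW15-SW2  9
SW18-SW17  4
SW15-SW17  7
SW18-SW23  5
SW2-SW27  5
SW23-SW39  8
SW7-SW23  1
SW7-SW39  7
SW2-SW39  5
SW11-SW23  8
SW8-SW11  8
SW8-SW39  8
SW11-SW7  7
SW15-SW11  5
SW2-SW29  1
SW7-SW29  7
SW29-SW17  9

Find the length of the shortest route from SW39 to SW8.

8 ms

Compare a few routes:
SW39–SW8: 8 = 8
SW39–SW7–SW23–SW8: 7+1+3 = 11
SW39–SW2–SW29–SW8: 5+1+7 = 13
SW39–SW23–SW8: 8+3 = 11
Cheapest is SW39–SW8 at 8 ms.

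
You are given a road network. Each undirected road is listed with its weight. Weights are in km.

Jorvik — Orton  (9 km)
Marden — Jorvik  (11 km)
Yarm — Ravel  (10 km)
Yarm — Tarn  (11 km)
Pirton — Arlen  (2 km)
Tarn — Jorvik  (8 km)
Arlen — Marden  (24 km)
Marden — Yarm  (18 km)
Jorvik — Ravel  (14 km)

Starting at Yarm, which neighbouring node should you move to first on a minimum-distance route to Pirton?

Marden

Compare a few routes:
Yarm - Marden - Arlen - Pirton: 18+24+2 = 44
Yarm - Ravel - Jorvik - Marden - Arlen - Pirton: 10+14+11+24+2 = 61
Yarm - Tarn - Jorvik - Marden - Arlen - Pirton: 11+8+11+24+2 = 56
Cheapest is Yarm - Marden - Arlen - Pirton at 44 km.
So from Yarm the first move is to Marden.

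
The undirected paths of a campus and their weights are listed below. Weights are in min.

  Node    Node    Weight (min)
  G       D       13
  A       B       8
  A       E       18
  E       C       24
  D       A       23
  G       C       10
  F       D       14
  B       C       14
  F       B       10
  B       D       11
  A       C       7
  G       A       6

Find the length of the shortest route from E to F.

36 min

Running Dijkstra from E:
E: 0
A: 18  (via E)
C: 24  (via E)
G: 24  (via A)
B: 26  (via A)
F: 36  (via B)
Shortest route: E–A–B–F = 36 min.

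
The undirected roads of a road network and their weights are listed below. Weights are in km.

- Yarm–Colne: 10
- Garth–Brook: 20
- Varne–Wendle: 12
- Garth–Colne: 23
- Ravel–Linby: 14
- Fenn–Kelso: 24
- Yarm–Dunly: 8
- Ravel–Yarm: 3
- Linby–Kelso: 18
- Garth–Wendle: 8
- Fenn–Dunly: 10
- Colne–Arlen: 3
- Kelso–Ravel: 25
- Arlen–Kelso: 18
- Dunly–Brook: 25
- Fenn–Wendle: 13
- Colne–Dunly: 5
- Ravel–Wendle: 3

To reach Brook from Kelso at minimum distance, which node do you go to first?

Candidate routes:
Kelso → Ravel → Yarm → Dunly → Brook: 25+3+8+25 = 61
Kelso → Ravel → Wendle → Garth → Brook: 25+3+8+20 = 56
Kelso → Arlen → Colne → Dunly → Brook: 18+3+5+25 = 51
Kelso → Fenn → Dunly → Brook: 24+10+25 = 59
The minimum is 51 km via Kelso → Arlen → Colne → Dunly → Brook.
So from Kelso the first move is to Arlen.

Arlen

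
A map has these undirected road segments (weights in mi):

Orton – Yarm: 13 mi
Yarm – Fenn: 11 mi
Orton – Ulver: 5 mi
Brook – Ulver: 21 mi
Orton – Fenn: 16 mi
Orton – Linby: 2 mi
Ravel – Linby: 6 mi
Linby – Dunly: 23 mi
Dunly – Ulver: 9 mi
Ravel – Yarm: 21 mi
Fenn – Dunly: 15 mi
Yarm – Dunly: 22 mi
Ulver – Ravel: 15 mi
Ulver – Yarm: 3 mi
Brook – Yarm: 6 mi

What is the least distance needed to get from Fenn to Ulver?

14 mi

Settle nodes by increasing distance from Fenn:
Fenn: 0
Yarm: 11  (via Fenn)
Ulver: 14  (via Yarm)
Shortest route: Fenn → Yarm → Ulver = 14 mi.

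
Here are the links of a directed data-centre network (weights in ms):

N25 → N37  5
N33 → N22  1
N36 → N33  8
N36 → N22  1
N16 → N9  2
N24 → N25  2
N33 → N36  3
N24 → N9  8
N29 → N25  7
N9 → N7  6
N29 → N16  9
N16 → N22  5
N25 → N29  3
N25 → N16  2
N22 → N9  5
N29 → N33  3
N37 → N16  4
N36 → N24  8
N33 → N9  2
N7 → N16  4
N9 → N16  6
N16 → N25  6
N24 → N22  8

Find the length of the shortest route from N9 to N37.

17 ms

Candidate routes:
N9 → N16 → N25 → N37: 6+6+5 = 17
N9 → N7 → N16 → N25 → N37: 6+4+6+5 = 21
Cheapest is N9 → N16 → N25 → N37 at 17 ms.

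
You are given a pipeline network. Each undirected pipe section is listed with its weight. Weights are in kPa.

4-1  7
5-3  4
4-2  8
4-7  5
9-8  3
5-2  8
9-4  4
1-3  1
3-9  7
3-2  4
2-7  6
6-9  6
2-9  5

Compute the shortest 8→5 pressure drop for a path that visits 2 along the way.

Shortest 8→2: 8 → 9 → 2 = 8
Best 2 to 5: 2 → 5 costing 8
Total via 2: 8 + 8 = 16 kPa.

16 kPa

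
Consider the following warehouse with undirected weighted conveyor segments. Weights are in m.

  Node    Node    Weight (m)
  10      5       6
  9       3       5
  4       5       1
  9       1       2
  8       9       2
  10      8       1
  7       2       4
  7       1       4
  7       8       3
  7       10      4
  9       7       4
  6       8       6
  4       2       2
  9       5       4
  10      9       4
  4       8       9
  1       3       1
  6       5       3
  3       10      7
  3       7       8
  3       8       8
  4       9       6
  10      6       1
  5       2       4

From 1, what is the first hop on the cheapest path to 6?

Candidate routes:
1 → 9 → 8 → 10 → 6: 2+2+1+1 = 6
1 → 9 → 10 → 6: 2+4+1 = 7
1 → 9 → 5 → 6: 2+4+3 = 9
1 → 3 → 10 → 6: 1+7+1 = 9
The minimum is 6 m via 1 → 9 → 8 → 10 → 6.
So from 1 the first move is to 9.

9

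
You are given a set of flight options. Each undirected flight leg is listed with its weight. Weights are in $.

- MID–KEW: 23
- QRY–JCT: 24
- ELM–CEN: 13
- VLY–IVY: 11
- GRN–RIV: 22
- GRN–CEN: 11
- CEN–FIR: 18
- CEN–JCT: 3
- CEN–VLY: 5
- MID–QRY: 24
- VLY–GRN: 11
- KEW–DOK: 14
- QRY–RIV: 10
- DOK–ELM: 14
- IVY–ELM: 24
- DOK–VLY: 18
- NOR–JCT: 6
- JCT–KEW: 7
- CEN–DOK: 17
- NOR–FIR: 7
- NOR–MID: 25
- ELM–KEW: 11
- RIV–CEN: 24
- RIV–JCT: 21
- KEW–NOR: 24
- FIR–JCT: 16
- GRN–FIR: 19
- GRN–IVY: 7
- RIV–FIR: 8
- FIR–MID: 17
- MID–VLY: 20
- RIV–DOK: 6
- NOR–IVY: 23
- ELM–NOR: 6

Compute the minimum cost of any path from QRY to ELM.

Shortest distances from QRY:
QRY: 0
RIV: 10  (via QRY)
DOK: 16  (via RIV)
FIR: 18  (via RIV)
MID: 24  (via QRY)
JCT: 24  (via QRY)
NOR: 25  (via FIR)
CEN: 27  (via JCT)
KEW: 30  (via DOK)
ELM: 30  (via DOK)
Shortest route: QRY–RIV–DOK–ELM = $30.

$30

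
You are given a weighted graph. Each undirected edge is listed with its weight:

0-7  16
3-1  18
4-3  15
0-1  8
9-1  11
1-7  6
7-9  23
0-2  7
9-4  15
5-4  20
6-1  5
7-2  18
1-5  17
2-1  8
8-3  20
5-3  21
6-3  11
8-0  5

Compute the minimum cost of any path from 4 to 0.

34

Shortest distances from 4:
4: 0
3: 15  (via 4)
9: 15  (via 4)
5: 20  (via 4)
1: 26  (via 9)
6: 26  (via 3)
7: 32  (via 1)
0: 34  (via 1)
Shortest route: 4–9–1–0 = 34.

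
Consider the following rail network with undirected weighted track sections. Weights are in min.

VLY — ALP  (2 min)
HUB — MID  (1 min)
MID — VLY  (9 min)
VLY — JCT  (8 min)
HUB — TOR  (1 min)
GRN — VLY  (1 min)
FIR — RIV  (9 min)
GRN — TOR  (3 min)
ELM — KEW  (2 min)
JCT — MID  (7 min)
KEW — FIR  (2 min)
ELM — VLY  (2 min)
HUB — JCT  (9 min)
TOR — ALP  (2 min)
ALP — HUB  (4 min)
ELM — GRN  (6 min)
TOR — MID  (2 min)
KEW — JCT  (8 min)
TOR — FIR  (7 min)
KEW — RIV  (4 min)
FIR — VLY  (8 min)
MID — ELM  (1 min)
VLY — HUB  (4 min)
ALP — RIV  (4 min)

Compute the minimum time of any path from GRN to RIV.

7 min

Shortest distances from GRN:
GRN: 0
VLY: 1  (via GRN)
TOR: 3  (via GRN)
ELM: 3  (via VLY)
ALP: 3  (via VLY)
MID: 4  (via ELM)
HUB: 4  (via TOR)
KEW: 5  (via ELM)
FIR: 7  (via KEW)
RIV: 7  (via ALP)
Shortest route: GRN → VLY → ALP → RIV = 7 min.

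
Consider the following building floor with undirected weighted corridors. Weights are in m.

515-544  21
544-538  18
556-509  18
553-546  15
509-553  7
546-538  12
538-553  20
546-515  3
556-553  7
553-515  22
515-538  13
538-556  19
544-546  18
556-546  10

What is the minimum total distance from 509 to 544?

Compare a few routes:
509–553–546–544: 7+15+18 = 40
509–553–556–546–544: 7+7+10+18 = 42
509–556–546–544: 18+10+18 = 46
509–553–538–544: 7+20+18 = 45
The minimum is 40 m via 509–553–546–544.

40 m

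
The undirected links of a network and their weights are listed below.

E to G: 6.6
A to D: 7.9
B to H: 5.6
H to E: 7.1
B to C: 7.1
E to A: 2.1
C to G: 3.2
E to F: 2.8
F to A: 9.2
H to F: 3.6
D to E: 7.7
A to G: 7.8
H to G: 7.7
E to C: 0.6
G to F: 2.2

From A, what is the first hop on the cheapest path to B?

Compare a few routes:
A–E–C–B: 2.1+0.6+7.1 = 9.8
A–E–H–B: 2.1+7.1+5.6 = 14.8
A–E–C–G–F–H–B: 2.1+0.6+3.2+2.2+3.6+5.6 = 17.3
A–E–F–H–B: 2.1+2.8+3.6+5.6 = 14.1
Cheapest is A–E–C–B at 9.8.
So from A the first move is to E.

E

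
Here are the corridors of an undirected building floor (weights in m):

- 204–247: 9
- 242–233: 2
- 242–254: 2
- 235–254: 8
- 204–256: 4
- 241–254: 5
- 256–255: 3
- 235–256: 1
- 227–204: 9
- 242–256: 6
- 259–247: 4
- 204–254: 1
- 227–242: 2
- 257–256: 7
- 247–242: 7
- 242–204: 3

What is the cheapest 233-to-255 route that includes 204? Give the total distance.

12 m

Shortest 233→204: 233–242–204 = 5
Shortest 204→255: 204–256–255 = 7
Total via 204: 5 + 7 = 12 m.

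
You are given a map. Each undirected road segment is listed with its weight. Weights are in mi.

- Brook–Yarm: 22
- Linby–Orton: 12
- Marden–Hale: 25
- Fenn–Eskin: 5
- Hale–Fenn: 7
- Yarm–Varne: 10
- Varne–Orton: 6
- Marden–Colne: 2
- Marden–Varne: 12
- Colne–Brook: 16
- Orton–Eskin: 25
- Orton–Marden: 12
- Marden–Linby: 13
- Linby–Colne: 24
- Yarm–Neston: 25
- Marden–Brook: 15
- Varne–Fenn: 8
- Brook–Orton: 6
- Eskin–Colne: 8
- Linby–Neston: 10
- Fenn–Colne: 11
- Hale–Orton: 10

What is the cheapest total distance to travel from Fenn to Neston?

Enumerating some paths:
Fenn–Colne–Marden–Linby–Neston: 11+2+13+10 = 36
Fenn–Eskin–Colne–Marden–Linby–Neston: 5+8+2+13+10 = 38
Cheapest is Fenn–Colne–Marden–Linby–Neston at 36 mi.

36 mi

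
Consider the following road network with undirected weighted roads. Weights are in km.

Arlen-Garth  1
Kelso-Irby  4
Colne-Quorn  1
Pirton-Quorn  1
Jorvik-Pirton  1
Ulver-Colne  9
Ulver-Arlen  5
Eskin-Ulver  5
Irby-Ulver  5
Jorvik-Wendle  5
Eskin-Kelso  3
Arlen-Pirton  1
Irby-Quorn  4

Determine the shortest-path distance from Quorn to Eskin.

Running Dijkstra from Quorn:
Quorn: 0
Colne: 1  (via Quorn)
Pirton: 1  (via Quorn)
Arlen: 2  (via Pirton)
Jorvik: 2  (via Pirton)
Garth: 3  (via Arlen)
Irby: 4  (via Quorn)
Wendle: 7  (via Jorvik)
Ulver: 7  (via Arlen)
Kelso: 8  (via Irby)
Eskin: 11  (via Kelso)
Shortest route: Quorn–Irby–Kelso–Eskin = 11 km.

11 km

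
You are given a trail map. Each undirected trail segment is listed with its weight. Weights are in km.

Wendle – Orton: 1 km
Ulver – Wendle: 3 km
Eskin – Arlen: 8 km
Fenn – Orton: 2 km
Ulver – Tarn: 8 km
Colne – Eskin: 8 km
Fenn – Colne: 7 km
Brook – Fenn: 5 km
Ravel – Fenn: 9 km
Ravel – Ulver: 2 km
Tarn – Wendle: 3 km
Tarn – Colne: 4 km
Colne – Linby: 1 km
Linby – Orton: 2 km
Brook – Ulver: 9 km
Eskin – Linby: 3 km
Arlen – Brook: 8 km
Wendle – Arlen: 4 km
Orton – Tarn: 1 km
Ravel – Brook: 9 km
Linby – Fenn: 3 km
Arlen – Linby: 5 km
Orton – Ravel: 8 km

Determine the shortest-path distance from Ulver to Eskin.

9 km

Compare a few routes:
Ulver–Wendle–Orton–Linby–Eskin: 3+1+2+3 = 9
Ulver–Wendle–Orton–Fenn–Linby–Eskin: 3+1+2+3+3 = 12
Ulver–Wendle–Tarn–Orton–Linby–Eskin: 3+3+1+2+3 = 12
Cheapest is Ulver–Wendle–Orton–Linby–Eskin at 9 km.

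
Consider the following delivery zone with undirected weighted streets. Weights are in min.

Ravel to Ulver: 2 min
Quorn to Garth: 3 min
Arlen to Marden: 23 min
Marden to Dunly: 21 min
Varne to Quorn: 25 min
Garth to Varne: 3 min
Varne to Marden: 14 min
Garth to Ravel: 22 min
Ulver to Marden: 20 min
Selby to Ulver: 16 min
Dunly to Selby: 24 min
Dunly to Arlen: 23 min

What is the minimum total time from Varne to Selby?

Candidate routes:
Varne → Garth → Ravel → Ulver → Selby: 3+22+2+16 = 43
Varne → Marden → Dunly → Selby: 14+21+24 = 59
Varne → Marden → Ulver → Selby: 14+20+16 = 50
Cheapest is Varne → Garth → Ravel → Ulver → Selby at 43 min.

43 min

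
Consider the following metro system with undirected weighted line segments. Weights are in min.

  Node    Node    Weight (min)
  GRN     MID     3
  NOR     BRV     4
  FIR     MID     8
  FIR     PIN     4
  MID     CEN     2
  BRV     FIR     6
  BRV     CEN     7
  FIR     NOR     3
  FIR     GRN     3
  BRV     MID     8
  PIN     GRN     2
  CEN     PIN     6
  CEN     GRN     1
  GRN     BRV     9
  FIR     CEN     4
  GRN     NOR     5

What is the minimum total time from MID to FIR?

6 min

Settle nodes by increasing distance from MID:
MID: 0
CEN: 2  (via MID)
GRN: 3  (via MID)
PIN: 5  (via GRN)
FIR: 6  (via CEN)
Shortest route: MID → CEN → FIR = 6 min.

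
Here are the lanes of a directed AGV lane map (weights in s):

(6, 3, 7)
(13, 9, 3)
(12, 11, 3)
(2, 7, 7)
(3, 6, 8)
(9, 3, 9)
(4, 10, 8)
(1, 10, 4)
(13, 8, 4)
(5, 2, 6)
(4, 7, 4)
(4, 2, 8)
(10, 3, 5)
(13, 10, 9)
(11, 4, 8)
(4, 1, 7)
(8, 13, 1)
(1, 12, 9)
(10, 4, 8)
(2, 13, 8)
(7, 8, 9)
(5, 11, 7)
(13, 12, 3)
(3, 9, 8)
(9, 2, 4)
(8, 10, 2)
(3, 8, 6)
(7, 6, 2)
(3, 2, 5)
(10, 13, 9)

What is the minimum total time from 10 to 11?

Compare a few routes:
10 - 3 - 2 - 13 - 12 - 11: 5+5+8+3+3 = 24
10 - 3 - 8 - 13 - 12 - 11: 5+6+1+3+3 = 18
10 - 13 - 12 - 11: 9+3+3 = 15
The minimum is 15 s via 10 - 13 - 12 - 11.

15 s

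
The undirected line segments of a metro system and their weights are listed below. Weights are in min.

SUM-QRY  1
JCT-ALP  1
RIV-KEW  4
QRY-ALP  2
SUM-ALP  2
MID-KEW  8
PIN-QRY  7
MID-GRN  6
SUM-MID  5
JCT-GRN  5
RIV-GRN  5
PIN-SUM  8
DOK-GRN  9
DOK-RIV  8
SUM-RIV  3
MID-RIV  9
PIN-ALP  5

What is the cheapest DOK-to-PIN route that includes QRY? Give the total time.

19 min

Shortest DOK→QRY: DOK–RIV–SUM–QRY = 12
Shortest QRY→PIN: QRY–PIN = 7
Total via QRY: 12 + 7 = 19 min.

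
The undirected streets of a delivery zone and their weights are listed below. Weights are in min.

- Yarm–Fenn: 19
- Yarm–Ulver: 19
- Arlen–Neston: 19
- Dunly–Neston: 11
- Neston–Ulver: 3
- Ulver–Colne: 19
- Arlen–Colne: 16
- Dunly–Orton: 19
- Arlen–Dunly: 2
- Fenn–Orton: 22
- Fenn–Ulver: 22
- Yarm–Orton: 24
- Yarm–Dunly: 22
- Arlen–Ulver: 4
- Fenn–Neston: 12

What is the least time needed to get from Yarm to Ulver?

19 min

Settle nodes by increasing distance from Yarm:
Yarm: 0
Ulver: 19  (via Yarm)
Shortest route: Yarm → Ulver = 19 min.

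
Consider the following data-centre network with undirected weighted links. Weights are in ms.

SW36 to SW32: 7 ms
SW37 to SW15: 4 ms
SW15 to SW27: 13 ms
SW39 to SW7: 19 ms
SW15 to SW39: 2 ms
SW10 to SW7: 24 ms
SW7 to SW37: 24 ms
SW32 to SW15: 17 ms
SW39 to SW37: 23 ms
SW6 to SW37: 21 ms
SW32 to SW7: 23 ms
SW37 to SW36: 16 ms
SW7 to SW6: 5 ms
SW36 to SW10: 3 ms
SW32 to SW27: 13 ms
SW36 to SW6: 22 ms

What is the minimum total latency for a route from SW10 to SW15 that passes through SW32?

Best SW10 to SW32: SW10–SW36–SW32 costing 10
Best SW32 to SW15: SW32–SW15 costing 17
Total via SW32: 10 + 17 = 27 ms.

27 ms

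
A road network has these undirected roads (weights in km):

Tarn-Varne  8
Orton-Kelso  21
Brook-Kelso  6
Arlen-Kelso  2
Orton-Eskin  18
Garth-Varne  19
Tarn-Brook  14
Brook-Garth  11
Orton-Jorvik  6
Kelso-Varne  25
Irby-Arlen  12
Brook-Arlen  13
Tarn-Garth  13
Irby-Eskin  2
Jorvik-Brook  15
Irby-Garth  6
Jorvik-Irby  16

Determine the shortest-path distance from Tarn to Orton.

35 km

Shortest distances from Tarn:
Tarn: 0
Varne: 8  (via Tarn)
Garth: 13  (via Tarn)
Brook: 14  (via Tarn)
Irby: 19  (via Garth)
Kelso: 20  (via Brook)
Eskin: 21  (via Irby)
Arlen: 22  (via Kelso)
Jorvik: 29  (via Brook)
Orton: 35  (via Jorvik)
Shortest route: Tarn–Brook–Jorvik–Orton = 35 km.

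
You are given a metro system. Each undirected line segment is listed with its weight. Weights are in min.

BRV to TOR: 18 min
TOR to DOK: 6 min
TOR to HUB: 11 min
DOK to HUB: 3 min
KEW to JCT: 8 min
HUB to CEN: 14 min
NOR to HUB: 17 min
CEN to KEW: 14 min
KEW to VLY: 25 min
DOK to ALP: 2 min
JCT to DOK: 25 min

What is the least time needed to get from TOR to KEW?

Compare a few routes:
TOR - DOK - JCT - KEW: 6+25+8 = 39
TOR - HUB - DOK - JCT - KEW: 11+3+25+8 = 47
TOR - DOK - HUB - CEN - KEW: 6+3+14+14 = 37
TOR - HUB - CEN - KEW: 11+14+14 = 39
Cheapest is TOR - DOK - HUB - CEN - KEW at 37 min.

37 min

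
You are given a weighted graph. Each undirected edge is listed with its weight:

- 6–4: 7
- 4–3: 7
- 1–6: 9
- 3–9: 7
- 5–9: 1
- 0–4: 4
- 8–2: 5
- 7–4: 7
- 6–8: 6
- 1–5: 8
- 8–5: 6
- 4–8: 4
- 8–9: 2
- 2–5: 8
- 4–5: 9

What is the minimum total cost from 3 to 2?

14

Compare a few routes:
3 - 9 - 8 - 2: 7+2+5 = 14
3 - 9 - 5 - 2: 7+1+8 = 16
The minimum is 14 via 3 - 9 - 8 - 2.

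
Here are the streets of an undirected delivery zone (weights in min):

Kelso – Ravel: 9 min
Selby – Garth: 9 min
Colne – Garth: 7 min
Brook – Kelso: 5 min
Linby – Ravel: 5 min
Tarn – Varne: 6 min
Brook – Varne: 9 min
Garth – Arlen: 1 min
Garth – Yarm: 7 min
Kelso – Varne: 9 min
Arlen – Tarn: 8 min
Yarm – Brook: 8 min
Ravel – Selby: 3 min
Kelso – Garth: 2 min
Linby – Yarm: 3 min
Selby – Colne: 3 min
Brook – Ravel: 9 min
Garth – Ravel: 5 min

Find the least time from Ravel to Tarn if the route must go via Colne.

22 min

Best Ravel to Colne: Ravel → Selby → Colne costing 6
Best Colne to Tarn: Colne → Garth → Arlen → Tarn costing 16
Total via Colne: 6 + 16 = 22 min.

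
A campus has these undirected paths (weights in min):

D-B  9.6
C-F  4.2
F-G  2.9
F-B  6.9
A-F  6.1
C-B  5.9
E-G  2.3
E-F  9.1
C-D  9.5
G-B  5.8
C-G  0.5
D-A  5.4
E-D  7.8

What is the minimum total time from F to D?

Compare a few routes:
F–G–C–D: 2.9+0.5+9.5 = 12.9
F–G–E–D: 2.9+2.3+7.8 = 13
F–C–D: 4.2+9.5 = 13.7
F–A–D: 6.1+5.4 = 11.5
Cheapest is F–A–D at 11.5 min.

11.5 min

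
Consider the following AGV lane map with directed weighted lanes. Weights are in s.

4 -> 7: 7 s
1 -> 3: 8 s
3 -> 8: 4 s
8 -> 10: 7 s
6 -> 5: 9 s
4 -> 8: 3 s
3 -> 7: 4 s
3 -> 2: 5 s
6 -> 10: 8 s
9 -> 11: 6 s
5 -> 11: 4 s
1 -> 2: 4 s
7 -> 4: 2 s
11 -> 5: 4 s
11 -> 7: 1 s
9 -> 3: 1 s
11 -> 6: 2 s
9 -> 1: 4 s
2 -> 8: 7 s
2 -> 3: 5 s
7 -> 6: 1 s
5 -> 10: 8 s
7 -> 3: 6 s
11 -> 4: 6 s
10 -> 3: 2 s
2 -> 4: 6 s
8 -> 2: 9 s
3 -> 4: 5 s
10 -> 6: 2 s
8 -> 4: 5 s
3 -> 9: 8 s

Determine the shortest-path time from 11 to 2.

12 s

Shortest distances from 11:
11: 0
7: 1  (via 11)
6: 2  (via 11)
4: 3  (via 7)
5: 4  (via 11)
8: 6  (via 4)
3: 7  (via 7)
10: 10  (via 6)
2: 12  (via 3)
Shortest route: 11 → 7 → 3 → 2 = 12 s.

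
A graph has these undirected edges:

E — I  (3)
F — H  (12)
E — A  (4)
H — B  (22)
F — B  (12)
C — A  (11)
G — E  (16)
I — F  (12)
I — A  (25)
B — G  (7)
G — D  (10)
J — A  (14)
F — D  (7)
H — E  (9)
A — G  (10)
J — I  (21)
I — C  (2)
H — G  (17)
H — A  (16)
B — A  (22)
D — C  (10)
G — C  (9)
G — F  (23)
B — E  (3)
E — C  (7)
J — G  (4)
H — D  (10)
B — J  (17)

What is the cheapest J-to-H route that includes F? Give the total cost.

33

Best J to F: J–G–D–F costing 21
Best F to H: F–H costing 12
Total via F: 21 + 12 = 33.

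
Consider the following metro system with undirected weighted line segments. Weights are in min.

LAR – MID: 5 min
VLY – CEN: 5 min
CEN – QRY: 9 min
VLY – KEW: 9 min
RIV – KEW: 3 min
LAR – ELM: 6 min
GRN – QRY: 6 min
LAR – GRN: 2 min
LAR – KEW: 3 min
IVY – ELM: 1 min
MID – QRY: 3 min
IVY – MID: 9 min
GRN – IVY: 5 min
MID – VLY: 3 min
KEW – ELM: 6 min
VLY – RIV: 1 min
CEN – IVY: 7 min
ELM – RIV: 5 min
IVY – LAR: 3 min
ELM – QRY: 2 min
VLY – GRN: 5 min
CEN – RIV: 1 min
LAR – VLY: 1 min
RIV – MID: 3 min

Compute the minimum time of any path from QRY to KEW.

Settle nodes by increasing distance from QRY:
QRY: 0
ELM: 2  (via QRY)
IVY: 3  (via ELM)
MID: 3  (via QRY)
VLY: 6  (via MID)
GRN: 6  (via QRY)
LAR: 6  (via IVY)
RIV: 6  (via MID)
CEN: 7  (via RIV)
KEW: 8  (via ELM)
Shortest route: QRY–ELM–KEW = 8 min.

8 min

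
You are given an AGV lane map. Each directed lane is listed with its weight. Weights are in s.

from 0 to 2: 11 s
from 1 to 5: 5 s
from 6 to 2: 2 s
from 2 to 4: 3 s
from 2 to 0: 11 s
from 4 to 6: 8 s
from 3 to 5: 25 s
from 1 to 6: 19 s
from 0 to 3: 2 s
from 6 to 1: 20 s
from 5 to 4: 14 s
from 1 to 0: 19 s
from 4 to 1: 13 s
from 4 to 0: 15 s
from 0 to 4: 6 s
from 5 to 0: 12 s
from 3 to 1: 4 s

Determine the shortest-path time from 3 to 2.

25 s

Candidate routes:
3 - 1 - 6 - 2: 4+19+2 = 25
3 - 1 - 5 - 0 - 2: 4+5+12+11 = 32
3 - 1 - 5 - 4 - 6 - 2: 4+5+14+8+2 = 33
3 - 1 - 0 - 2: 4+19+11 = 34
Cheapest is 3 - 1 - 6 - 2 at 25 s.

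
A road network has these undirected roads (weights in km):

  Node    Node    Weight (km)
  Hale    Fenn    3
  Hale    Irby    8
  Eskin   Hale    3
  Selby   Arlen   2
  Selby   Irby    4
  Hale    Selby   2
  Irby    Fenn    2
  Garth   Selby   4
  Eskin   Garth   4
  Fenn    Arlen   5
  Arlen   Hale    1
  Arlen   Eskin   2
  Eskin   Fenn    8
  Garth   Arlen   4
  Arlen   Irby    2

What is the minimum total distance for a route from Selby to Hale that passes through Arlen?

Shortest Selby→Arlen: Selby → Arlen = 2
Shortest Arlen→Hale: Arlen → Hale = 1
Total via Arlen: 2 + 1 = 3 km.

3 km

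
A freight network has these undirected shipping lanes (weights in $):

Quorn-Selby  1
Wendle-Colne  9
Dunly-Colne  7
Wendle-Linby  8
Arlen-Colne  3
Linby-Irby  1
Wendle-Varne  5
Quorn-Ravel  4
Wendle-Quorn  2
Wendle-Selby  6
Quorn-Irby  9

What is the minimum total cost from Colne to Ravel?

Settle nodes by increasing distance from Colne:
Colne: 0
Arlen: 3  (via Colne)
Dunly: 7  (via Colne)
Wendle: 9  (via Colne)
Quorn: 11  (via Wendle)
Selby: 12  (via Quorn)
Varne: 14  (via Wendle)
Ravel: 15  (via Quorn)
Shortest route: Colne → Wendle → Quorn → Ravel = $15.

$15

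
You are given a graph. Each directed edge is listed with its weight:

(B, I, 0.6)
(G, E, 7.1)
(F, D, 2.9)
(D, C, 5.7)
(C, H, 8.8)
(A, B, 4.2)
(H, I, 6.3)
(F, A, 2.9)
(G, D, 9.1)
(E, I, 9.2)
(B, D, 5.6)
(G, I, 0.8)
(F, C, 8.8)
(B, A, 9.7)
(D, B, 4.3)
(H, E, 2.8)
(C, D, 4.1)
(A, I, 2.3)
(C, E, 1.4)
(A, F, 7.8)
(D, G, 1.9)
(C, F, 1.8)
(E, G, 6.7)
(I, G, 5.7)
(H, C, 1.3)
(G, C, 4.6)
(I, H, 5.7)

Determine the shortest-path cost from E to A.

16

Candidate routes:
E–G–I–H–C–F–A: 6.7+0.8+5.7+1.3+1.8+2.9 = 19.2
E–I–G–C–F–A: 9.2+5.7+4.6+1.8+2.9 = 24.2
E–I–H–C–F–A: 9.2+5.7+1.3+1.8+2.9 = 20.9
E–G–C–F–A: 6.7+4.6+1.8+2.9 = 16
The minimum is 16 via E–G–C–F–A.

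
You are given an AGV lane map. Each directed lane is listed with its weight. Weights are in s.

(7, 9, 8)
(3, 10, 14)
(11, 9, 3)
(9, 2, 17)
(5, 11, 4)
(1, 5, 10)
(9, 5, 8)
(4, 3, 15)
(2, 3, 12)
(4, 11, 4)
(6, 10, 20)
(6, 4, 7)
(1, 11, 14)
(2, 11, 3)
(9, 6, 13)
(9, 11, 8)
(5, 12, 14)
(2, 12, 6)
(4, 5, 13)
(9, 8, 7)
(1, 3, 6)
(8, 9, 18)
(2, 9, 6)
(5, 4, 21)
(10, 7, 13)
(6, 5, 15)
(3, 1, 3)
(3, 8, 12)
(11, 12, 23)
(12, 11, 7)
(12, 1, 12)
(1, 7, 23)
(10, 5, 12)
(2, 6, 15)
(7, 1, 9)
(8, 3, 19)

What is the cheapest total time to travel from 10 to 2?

36 s

Settle nodes by increasing distance from 10:
10: 0
5: 12  (via 10)
7: 13  (via 10)
11: 16  (via 5)
9: 19  (via 11)
1: 22  (via 7)
8: 26  (via 9)
12: 26  (via 5)
3: 28  (via 1)
6: 32  (via 9)
4: 33  (via 5)
2: 36  (via 9)
Shortest route: 10–5–11–9–2 = 36 s.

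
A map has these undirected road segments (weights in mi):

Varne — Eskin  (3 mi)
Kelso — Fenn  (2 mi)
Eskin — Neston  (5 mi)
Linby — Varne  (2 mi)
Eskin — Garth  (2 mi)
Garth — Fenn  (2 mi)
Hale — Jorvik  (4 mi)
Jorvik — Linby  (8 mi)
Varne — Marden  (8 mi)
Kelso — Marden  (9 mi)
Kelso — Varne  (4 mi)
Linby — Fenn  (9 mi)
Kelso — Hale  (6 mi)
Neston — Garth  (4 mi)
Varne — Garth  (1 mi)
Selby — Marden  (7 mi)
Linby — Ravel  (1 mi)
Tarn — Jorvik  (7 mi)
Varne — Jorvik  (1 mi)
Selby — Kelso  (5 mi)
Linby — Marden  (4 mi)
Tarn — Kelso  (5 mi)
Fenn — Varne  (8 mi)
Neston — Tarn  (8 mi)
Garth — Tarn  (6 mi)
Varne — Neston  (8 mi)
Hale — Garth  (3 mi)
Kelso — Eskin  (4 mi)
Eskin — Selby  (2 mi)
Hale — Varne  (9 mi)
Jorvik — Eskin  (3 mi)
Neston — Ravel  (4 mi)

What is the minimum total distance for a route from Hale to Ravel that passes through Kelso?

13 mi

Shortest Hale→Kelso: Hale → Kelso = 6
Best Kelso to Ravel: Kelso → Varne → Linby → Ravel costing 7
Total via Kelso: 6 + 7 = 13 mi.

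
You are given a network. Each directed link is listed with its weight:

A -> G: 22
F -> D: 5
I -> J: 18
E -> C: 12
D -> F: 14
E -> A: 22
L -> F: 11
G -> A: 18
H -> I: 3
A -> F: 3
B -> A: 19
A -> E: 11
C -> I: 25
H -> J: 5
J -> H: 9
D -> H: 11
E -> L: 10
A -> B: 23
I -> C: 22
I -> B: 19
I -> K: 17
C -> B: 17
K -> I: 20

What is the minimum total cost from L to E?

79

Candidate routes:
L–F–D–H–I–B–A–E: 11+5+11+3+19+19+11 = 79
L–F–D–H–I–C–B–A–E: 11+5+11+3+22+17+19+11 = 99
The minimum is 79 via L–F–D–H–I–B–A–E.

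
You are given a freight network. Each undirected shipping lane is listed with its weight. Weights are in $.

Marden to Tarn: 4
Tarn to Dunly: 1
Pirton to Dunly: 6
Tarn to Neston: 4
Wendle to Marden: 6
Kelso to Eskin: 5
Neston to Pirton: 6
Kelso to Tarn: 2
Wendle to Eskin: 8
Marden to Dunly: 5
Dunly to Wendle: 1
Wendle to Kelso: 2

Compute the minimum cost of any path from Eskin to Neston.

$11

Enumerating some paths:
Eskin - Kelso - Wendle - Dunly - Tarn - Neston: 5+2+1+1+4 = 13
Eskin - Wendle - Dunly - Tarn - Neston: 8+1+1+4 = 14
Eskin - Kelso - Tarn - Neston: 5+2+4 = 11
Cheapest is Eskin - Kelso - Tarn - Neston at $11.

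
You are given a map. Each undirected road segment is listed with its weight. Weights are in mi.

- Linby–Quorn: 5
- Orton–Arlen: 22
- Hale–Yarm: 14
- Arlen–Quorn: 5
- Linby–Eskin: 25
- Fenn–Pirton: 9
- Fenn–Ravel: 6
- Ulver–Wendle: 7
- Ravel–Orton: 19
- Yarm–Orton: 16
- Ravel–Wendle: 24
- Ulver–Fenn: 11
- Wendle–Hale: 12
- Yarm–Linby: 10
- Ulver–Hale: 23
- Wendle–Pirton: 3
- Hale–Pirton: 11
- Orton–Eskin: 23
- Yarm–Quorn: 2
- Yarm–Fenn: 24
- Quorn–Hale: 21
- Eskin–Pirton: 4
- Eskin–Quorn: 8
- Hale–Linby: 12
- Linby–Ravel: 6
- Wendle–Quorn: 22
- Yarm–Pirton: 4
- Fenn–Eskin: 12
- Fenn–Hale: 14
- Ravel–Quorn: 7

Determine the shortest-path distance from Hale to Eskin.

Candidate routes:
Hale–Wendle–Pirton–Eskin: 12+3+4 = 19
Hale–Pirton–Eskin: 11+4 = 15
The minimum is 15 mi via Hale–Pirton–Eskin.

15 mi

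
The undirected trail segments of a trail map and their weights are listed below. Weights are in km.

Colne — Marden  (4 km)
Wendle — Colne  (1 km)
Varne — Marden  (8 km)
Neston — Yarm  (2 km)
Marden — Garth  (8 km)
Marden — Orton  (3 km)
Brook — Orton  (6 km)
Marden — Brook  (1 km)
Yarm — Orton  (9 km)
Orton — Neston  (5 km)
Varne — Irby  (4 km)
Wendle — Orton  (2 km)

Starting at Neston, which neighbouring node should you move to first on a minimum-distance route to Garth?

Orton

Enumerating some paths:
Neston → Orton → Brook → Marden → Garth: 5+6+1+8 = 20
Neston → Yarm → Orton → Marden → Garth: 2+9+3+8 = 22
Neston → Orton → Wendle → Colne → Marden → Garth: 5+2+1+4+8 = 20
Neston → Orton → Marden → Garth: 5+3+8 = 16
The minimum is 16 km via Neston → Orton → Marden → Garth.
So from Neston the first move is to Orton.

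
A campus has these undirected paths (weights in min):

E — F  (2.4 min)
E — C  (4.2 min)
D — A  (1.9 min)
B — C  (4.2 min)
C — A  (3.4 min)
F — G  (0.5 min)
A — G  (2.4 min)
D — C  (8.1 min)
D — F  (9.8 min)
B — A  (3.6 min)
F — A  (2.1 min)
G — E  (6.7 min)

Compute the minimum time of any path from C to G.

Candidate routes:
C–A–G: 3.4+2.4 = 5.8
C–E–F–G: 4.2+2.4+0.5 = 7.1
C–A–F–G: 3.4+2.1+0.5 = 6
Cheapest is C–A–G at 5.8 min.

5.8 min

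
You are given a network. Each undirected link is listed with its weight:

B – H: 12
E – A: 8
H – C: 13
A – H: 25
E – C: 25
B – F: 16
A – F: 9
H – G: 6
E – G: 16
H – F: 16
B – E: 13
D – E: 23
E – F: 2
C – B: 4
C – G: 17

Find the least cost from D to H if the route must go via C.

53

Best D to C: D–E–B–C costing 40
Shortest C→H: C–H = 13
Total via C: 40 + 13 = 53.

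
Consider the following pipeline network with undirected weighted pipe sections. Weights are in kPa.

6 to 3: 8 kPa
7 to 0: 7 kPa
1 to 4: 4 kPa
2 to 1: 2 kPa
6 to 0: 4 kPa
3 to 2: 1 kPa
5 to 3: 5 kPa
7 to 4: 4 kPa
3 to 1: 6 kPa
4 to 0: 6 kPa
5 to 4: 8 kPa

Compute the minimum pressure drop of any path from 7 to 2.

10 kPa

Candidate routes:
7 - 4 - 1 - 3 - 2: 4+4+6+1 = 15
7 - 4 - 1 - 2: 4+4+2 = 10
7 - 4 - 5 - 3 - 2: 4+8+5+1 = 18
Cheapest is 7 - 4 - 1 - 2 at 10 kPa.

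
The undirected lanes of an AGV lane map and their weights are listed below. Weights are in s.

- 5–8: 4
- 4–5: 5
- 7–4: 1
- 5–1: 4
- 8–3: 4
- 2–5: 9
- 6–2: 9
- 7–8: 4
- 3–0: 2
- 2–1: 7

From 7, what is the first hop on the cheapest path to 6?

Enumerating some paths:
7 - 8 - 5 - 2 - 6: 4+4+9+9 = 26
7 - 4 - 5 - 2 - 6: 1+5+9+9 = 24
7 - 4 - 5 - 1 - 2 - 6: 1+5+4+7+9 = 26
7 - 8 - 5 - 1 - 2 - 6: 4+4+4+7+9 = 28
Cheapest is 7 - 4 - 5 - 2 - 6 at 24 s.
So from 7 the first move is to 4.

4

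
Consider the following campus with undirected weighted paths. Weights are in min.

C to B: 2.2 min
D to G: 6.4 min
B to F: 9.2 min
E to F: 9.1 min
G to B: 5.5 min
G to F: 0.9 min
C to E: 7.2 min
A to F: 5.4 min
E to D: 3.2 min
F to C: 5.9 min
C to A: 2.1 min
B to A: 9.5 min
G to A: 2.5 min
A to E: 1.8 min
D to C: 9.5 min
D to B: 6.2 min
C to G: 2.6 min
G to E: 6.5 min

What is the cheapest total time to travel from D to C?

7.1 min

Enumerating some paths:
D → B → C: 6.2+2.2 = 8.4
D → E → A → C: 3.2+1.8+2.1 = 7.1
Cheapest is D → E → A → C at 7.1 min.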